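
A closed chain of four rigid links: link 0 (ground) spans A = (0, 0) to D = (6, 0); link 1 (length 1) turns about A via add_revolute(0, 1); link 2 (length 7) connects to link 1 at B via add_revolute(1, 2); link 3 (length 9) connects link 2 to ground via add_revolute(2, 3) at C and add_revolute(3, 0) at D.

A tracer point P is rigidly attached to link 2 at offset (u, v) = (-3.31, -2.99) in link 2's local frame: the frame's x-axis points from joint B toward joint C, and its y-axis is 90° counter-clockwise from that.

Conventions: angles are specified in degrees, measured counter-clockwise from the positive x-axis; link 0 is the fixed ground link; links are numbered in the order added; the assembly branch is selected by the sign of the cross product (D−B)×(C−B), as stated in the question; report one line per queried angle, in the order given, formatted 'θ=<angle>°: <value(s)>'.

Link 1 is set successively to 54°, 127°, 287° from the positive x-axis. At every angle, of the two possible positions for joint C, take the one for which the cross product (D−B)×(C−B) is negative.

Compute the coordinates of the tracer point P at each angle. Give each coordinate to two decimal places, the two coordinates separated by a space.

A=(0,0), D=(6.00,0)
θ=54°: B = A + 1.00·(cos54°, sin54°) = (0.5878, 0.8090)
θ=54°: |BD| = 5.4723
θ=54°: circle(B,7.00) ∩ circle(D,9.00): a=-0.1876, h=6.9975
θ=54°:   candidates: C₊=(1.4367,7.7573) cross=38.293; C₋=(-0.6323,-6.0838) cross=-38.293
θ=54°:   branch - wants cross < 0 → take C=(-0.6323,-6.0838) (cross=-38.293)
θ=54°: ex = (C−B)/|BC| = (-0.1743,-0.9847); ey = (0.9847,-0.1743)
θ=54°: P = B + -3.31·ex + -2.99·ey = (-1.7795,4.5895)
θ=127°: B = A + 1.00·(cos127°, sin127°) = (-0.6018, 0.7986)
θ=127°: |BD| = 6.6499
θ=127°: circle(B,7.00) ∩ circle(D,9.00): a=0.9189, h=6.9394
θ=127°:   candidates: C₊=(1.1439,7.5775) cross=46.147; C₋=(-0.5229,-6.2009) cross=-46.147
θ=127°:   branch - wants cross < 0 → take C=(-0.5229,-6.2009) (cross=-46.147)
θ=127°: ex = (C−B)/|BC| = (0.0113,-0.9999); ey = (0.9999,0.0113)
θ=127°: P = B + -3.31·ex + -2.99·ey = (-3.6289,4.0747)
θ=287°: B = A + 1.00·(cos287°, sin287°) = (0.2924, -0.9563)
θ=287°: |BD| = 5.7872
θ=287°: circle(B,7.00) ∩ circle(D,9.00): a=0.1289, h=6.9988
θ=287°:   candidates: C₊=(-0.7371,5.9676) cross=40.503; C₋=(1.5760,-7.8376) cross=-40.503
θ=287°:   branch - wants cross < 0 → take C=(1.5760,-7.8376) (cross=-40.503)
θ=287°: ex = (C−B)/|BC| = (0.1834,-0.9830); ey = (0.9830,0.1834)
θ=287°: P = B + -3.31·ex + -2.99·ey = (-3.2539,1.7493)

θ=54°: -1.78 4.59
θ=127°: -3.63 4.07
θ=287°: -3.25 1.75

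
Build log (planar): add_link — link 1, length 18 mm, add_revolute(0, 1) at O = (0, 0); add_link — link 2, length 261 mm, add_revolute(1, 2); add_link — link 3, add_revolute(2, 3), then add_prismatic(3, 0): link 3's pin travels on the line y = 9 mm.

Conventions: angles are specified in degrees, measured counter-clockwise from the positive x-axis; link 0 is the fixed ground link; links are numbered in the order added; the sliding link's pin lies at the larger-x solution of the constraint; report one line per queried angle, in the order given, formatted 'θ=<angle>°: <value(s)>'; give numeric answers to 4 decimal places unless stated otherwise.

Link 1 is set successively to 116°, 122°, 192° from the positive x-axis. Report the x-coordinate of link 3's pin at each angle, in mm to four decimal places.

geometry: r = 18 mm, L = 261 mm, e = 9 mm
θ=116°: crank pin P = (r cos θ, r sin θ) = (-7.890681, 16.178293)
θ=116°: h = r sin θ − e = 16.178293 − 9 = 7.178293
θ=116°: x = r cos θ + √(L² − h²) = -7.890681 + 260.901269 = 253.010588
θ=122°: crank pin P = (r cos θ, r sin θ) = (-9.538547, 15.264866)
θ=122°: h = r sin θ − e = 15.264866 − 9 = 6.264866
θ=122°: x = r cos θ + √(L² − h²) = -9.538547 + 260.924800 = 251.386254
θ=192°: crank pin P = (r cos θ, r sin θ) = (-17.606657, -3.742410)
θ=192°: h = r sin θ − e = -3.742410 − 9 = -12.742410
θ=192°: x = r cos θ + √(L² − h²) = -17.606657 + 260.688763 = 243.082106

θ=116°: 253.0106
θ=122°: 251.3863
θ=192°: 243.0821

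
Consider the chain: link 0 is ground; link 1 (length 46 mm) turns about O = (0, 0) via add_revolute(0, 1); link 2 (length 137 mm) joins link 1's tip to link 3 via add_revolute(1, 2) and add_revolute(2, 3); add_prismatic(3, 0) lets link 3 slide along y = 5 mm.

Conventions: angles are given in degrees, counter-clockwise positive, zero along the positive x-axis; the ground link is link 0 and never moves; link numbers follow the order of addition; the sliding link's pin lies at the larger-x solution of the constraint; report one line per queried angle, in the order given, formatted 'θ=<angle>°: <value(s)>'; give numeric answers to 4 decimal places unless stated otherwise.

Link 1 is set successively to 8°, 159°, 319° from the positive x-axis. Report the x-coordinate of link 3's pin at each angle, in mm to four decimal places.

geometry: r = 46 mm, L = 137 mm, e = 5 mm
θ=8°: crank pin P = (r cos θ, r sin θ) = (45.552331, 6.401963)
θ=8°: h = r sin θ − e = 6.401963 − 5 = 1.401963
θ=8°: x = r cos θ + √(L² − h²) = 45.552331 + 136.992826 = 182.545158
θ=159°: crank pin P = (r cos θ, r sin θ) = (-42.944700, 16.484926)
θ=159°: h = r sin θ − e = 16.484926 − 5 = 11.484926
θ=159°: x = r cos θ + √(L² − h²) = -42.944700 + 136.517752 = 93.573052
θ=319°: crank pin P = (r cos θ, r sin θ) = (34.716641, -30.178715)
θ=319°: h = r sin θ − e = -30.178715 − 5 = -35.178715
θ=319°: x = r cos θ + √(L² − h²) = 34.716641 + 132.406412 = 167.123053

θ=8°: 182.5452
θ=159°: 93.5731
θ=319°: 167.1231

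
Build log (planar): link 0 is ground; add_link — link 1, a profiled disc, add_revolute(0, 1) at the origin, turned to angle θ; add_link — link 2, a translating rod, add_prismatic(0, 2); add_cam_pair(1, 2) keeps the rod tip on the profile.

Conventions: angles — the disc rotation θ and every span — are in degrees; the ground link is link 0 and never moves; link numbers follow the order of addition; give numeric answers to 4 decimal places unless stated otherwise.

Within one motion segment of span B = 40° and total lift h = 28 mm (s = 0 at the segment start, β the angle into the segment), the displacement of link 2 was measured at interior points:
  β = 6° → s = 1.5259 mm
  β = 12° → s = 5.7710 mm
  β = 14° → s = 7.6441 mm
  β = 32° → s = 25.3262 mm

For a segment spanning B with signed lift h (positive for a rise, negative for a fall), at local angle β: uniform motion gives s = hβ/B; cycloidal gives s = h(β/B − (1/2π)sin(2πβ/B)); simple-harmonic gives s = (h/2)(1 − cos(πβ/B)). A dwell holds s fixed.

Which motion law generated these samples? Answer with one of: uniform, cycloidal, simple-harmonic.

candidates at β/B = r: uniform s = h·r (linear in β); cycloidal s = h·(r − sin(2πr)/(2π)); simple-harmonic s = (h/2)(1 − cos(πr))
β=6°: printed 1.5259 | uniform 4.2000, cycloidal 0.5947, simple-harmonic 1.5259
β=12°: printed 5.7710 | uniform 8.4000, cycloidal 4.1618, simple-harmonic 5.7710
β=14°: printed 7.6441 | uniform 9.8000, cycloidal 6.1947, simple-harmonic 7.6441
β=32°: printed 25.3262 | uniform 22.4000, cycloidal 26.6382, simple-harmonic 25.3262
only one law matches every sample → simple-harmonic

simple-harmonic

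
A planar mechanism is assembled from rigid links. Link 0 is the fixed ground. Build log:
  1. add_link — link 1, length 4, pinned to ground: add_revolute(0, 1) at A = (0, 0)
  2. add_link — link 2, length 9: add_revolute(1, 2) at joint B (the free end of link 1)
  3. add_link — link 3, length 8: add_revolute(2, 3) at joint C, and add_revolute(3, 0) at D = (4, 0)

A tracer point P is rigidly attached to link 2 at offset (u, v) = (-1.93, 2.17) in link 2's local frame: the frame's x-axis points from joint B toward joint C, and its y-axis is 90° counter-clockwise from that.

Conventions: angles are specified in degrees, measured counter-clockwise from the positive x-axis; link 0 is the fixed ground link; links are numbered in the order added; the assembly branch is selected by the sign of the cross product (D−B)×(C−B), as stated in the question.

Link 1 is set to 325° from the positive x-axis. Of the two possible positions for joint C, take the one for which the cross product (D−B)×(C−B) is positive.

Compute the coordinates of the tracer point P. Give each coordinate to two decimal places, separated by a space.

A=(0,0), D=(4.00,0)
B = A + 4.00·(cos325°, sin325°) = (3.2766, -2.2943)
|BD| = 2.4056
circle(B,9.00) ∩ circle(D,8.00): a=4.7362, h=7.6530
  candidates: C₊=(-2.5980,4.5240) cross=18.410; C₋=(11.9996,-0.0786) cross=-18.410
  branch + wants cross > 0 → take C=(-2.5980,4.5240) (cross=18.410)
ex = (C−B)/|BC| = (-0.6527,0.7576); ey = (-0.7576,-0.6527)
P = B + -1.93·ex + 2.17·ey = (2.8924,-5.1729)

2.89 -5.17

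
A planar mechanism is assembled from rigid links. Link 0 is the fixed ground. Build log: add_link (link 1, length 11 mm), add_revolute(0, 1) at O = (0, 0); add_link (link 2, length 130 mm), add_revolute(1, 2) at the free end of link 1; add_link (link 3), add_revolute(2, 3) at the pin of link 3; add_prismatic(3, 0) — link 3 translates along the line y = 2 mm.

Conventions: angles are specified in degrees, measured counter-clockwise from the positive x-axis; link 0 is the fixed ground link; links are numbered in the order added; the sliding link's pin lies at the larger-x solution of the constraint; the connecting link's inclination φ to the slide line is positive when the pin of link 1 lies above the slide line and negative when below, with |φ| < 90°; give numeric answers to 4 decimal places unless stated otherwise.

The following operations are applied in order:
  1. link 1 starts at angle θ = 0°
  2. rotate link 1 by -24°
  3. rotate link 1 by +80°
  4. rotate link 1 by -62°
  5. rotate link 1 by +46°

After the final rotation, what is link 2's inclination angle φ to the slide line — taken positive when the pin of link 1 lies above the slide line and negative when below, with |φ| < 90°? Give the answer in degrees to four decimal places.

geometry: r = 11 mm, L = 130 mm, e = 2 mm; θ starts at 0°
rotate link 1 by -24°: θ ← 0° -24° = -24°
rotate link 1 by +80°: θ ← -24° +80° = 56°
rotate link 1 by -62°: θ ← 56° -62° = -6°
rotate link 1 by +46°: θ ← -6° +46° = 40°
h = r sin θ − e = 7.070664 − 2 = 5.070664
sin φ = h / L = 5.070664 / 130 = 0.03900511
φ = arcsin(0.03900511) = 2.235395°

2.2354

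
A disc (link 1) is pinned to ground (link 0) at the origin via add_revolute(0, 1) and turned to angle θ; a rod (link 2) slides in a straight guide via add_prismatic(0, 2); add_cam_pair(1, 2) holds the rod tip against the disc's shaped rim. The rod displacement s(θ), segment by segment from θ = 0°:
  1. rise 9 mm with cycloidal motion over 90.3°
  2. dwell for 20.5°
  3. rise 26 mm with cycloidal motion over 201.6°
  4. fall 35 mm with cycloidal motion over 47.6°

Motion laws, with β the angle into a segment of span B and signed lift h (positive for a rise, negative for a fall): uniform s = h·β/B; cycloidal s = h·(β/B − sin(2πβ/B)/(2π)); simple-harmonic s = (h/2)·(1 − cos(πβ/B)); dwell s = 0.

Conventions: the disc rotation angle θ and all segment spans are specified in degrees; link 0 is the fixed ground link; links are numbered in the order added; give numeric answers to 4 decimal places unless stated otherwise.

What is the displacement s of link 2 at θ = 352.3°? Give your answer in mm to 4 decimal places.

segment 1 (0° to 90.3°, cycloidal, h = 9) is passed completely: s = 0.0000 + (9) = 9.0000
segment 2 (90.3° to 110.8°, dwell): s unchanged at 9.0000
segment 3 (110.8° to 312.4°, cycloidal, h = 26) is passed completely: s = 9.0000 + (26) = 35.0000
θ = 352.3° falls in segment 4 (312.4° to 360°, cycloidal, h = -35): β = 352.3 − 312.4 = 39.9°, B = 47.6°; Δs = -35·(0.8382 − sin(2π·0.8382)/(2π)) = -34.0743; s = 35.0000 − 34.0743 = 0.9257

0.9257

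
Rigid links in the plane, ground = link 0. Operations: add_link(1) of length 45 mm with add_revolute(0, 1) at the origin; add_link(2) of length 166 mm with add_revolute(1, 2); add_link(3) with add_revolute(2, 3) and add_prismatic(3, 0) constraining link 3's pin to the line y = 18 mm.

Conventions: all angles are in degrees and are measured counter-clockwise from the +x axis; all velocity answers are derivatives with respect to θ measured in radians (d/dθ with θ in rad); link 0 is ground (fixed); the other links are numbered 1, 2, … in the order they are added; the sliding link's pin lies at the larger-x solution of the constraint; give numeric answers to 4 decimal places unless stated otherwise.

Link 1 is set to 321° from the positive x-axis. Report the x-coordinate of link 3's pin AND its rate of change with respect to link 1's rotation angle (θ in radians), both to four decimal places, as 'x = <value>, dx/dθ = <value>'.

geometry: r = 45 mm, L = 166 mm, e = 18 mm
crank pin P = (r cos θ, r sin θ) = (34.971568, -28.319418)
h = r sin θ − e = -28.319418 − 18 = -46.319418
x = r cos θ + √(L² − h²) = 34.971568 + 159.406749 = 194.378317
dx/dθ = −r sin θ − h·r cos θ/√(L² − h²) (θ in radians; h = -46.319418) = 38.481238

x = 194.3783, dx/dθ = 38.4812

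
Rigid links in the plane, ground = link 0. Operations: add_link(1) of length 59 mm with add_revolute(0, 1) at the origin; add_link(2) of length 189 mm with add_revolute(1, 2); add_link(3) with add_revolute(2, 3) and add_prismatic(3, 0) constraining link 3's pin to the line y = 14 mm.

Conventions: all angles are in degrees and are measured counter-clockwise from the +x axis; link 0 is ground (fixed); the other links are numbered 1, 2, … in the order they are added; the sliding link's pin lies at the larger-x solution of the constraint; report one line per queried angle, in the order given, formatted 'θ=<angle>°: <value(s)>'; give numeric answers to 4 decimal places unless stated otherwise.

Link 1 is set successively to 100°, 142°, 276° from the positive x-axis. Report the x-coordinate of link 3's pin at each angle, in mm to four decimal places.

geometry: r = 59 mm, L = 189 mm, e = 14 mm
θ=100°: crank pin P = (r cos θ, r sin θ) = (-10.245242, 58.103657)
θ=100°: h = r sin θ − e = 58.103657 − 14 = 44.103657
θ=100°: x = r cos θ + √(L² − h²) = -10.245242 + 183.782119 = 173.536877
θ=142°: crank pin P = (r cos θ, r sin θ) = (-46.492634, 36.324027)
θ=142°: h = r sin θ − e = 36.324027 − 14 = 22.324027
θ=142°: x = r cos θ + √(L² − h²) = -46.492634 + 187.676951 = 141.184316
θ=276°: crank pin P = (r cos θ, r sin θ) = (6.167179, -58.676792)
θ=276°: h = r sin θ − e = -58.676792 − 14 = -72.676792
θ=276°: x = r cos θ + √(L² − h²) = 6.167179 + 174.468003 = 180.635182

θ=100°: 173.5369
θ=142°: 141.1843
θ=276°: 180.6352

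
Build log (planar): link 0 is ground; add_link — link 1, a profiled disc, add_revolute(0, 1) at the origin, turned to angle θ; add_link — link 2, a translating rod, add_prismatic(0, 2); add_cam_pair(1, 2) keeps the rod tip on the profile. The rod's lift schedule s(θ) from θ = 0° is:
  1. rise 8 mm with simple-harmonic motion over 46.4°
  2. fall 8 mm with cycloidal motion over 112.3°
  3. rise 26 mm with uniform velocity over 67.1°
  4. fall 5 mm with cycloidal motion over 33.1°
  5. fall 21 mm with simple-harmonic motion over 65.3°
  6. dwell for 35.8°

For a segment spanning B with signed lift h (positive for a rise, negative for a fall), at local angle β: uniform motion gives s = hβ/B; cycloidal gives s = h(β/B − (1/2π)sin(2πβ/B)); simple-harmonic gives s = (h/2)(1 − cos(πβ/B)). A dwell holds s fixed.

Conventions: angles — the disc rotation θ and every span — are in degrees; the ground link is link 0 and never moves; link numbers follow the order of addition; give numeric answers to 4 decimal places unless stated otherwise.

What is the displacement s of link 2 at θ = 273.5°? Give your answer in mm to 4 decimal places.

seg 1 [0°–46.4°] simple-harmonic, h=8: full span → s += 8 → s = 8.0000
seg 2 [46.4°–158.7°] cycloidal, h=-8: full span → s += -8 → s = 0.0000
seg 3 [158.7°–225.8°] uniform, h=26: full span → s += 26 → s = 26.0000
seg 4 [225.8°–258.9°] cycloidal, h=-5: full span → s += -5 → s = 21.0000
seg 5 [258.9°–324.2°] simple-harmonic, h=-21: θ=273.5° here. β=14.6, B=65.3. -21/2·(1 − cos(π·0.2236)) = -2.4855 → s = 18.5145

18.5145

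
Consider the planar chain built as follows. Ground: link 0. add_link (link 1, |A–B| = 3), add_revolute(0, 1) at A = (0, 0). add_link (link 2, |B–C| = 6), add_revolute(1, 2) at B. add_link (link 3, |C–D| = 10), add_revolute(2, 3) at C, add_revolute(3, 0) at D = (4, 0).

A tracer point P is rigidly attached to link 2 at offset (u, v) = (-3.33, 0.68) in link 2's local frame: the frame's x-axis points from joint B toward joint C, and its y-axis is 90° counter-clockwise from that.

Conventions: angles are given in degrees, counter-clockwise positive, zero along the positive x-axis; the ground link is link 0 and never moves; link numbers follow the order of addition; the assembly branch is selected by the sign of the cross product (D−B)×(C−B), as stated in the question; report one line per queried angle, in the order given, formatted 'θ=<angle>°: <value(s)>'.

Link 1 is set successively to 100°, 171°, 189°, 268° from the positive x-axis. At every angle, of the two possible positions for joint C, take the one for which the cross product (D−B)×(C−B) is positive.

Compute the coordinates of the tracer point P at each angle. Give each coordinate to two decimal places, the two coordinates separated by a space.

A=(0,0), D=(4.00,0)
θ=100°: B = A + 3.00·(cos100°, sin100°) = (-0.5209, 2.9544)
θ=100°: |BD| = 5.4007
θ=100°: circle(B,6.00) ∩ circle(D,10.00): a=-3.2248, h=5.0597
θ=100°:   candidates: C₊=(-0.4526,8.9540) cross=27.326; C₋=(-5.9883,0.4830) cross=-27.326
θ=100°:   branch + wants cross > 0 → take C=(-0.4526,8.9540) (cross=27.326)
θ=100°: ex = (C−B)/|BC| = (0.0114,0.9999); ey = (-0.9999,0.0114)
θ=100°: P = B + -3.33·ex + 0.68·ey = (-1.2389,-0.3676)
θ=171°: B = A + 3.00·(cos171°, sin171°) = (-2.9631, 0.4693)
θ=171°: |BD| = 6.9789
θ=171°: circle(B,6.00) ∩ circle(D,10.00): a=-1.0958, h=5.8991
θ=171°:   candidates: C₊=(-3.6597,6.4287) cross=41.169; C₋=(-4.4531,-5.3427) cross=-41.169
θ=171°:   branch + wants cross > 0 → take C=(-3.6597,6.4287) (cross=41.169)
θ=171°: ex = (C−B)/|BC| = (-0.1161,0.9932); ey = (-0.9932,-0.1161)
θ=171°: P = B + -3.33·ex + 0.68·ey = (-3.2518,-2.9171)
θ=189°: B = A + 3.00·(cos189°, sin189°) = (-2.9631, -0.4693)
θ=189°: |BD| = 6.9789
θ=189°: circle(B,6.00) ∩ circle(D,10.00): a=-1.0958, h=5.8991
θ=189°:   candidates: C₊=(-4.4531,5.3427) cross=41.169; C₋=(-3.6597,-6.4287) cross=-41.169
θ=189°:   branch + wants cross > 0 → take C=(-4.4531,5.3427) (cross=41.169)
θ=189°: ex = (C−B)/|BC| = (-0.2483,0.9687); ey = (-0.9687,-0.2483)
θ=189°: P = B + -3.33·ex + 0.68·ey = (-2.7948,-3.8639)
θ=268°: B = A + 3.00·(cos268°, sin268°) = (-0.1047, -2.9982)
θ=268°: |BD| = 5.0831
θ=268°: circle(B,6.00) ∩ circle(D,10.00): a=-3.7539, h=4.6806
θ=268°:   candidates: C₊=(-5.8968,-1.4326) cross=23.792; C₋=(-0.3752,-8.9921) cross=-23.792
θ=268°:   branch + wants cross > 0 → take C=(-5.8968,-1.4326) (cross=23.792)
θ=268°: ex = (C−B)/|BC| = (-0.9654,0.2609); ey = (-0.2609,-0.9654)
θ=268°: P = B + -3.33·ex + 0.68·ey = (2.9325,-4.5235)

θ=100°: -1.24 -0.37
θ=171°: -3.25 -2.92
θ=189°: -2.79 -3.86
θ=268°: 2.93 -4.52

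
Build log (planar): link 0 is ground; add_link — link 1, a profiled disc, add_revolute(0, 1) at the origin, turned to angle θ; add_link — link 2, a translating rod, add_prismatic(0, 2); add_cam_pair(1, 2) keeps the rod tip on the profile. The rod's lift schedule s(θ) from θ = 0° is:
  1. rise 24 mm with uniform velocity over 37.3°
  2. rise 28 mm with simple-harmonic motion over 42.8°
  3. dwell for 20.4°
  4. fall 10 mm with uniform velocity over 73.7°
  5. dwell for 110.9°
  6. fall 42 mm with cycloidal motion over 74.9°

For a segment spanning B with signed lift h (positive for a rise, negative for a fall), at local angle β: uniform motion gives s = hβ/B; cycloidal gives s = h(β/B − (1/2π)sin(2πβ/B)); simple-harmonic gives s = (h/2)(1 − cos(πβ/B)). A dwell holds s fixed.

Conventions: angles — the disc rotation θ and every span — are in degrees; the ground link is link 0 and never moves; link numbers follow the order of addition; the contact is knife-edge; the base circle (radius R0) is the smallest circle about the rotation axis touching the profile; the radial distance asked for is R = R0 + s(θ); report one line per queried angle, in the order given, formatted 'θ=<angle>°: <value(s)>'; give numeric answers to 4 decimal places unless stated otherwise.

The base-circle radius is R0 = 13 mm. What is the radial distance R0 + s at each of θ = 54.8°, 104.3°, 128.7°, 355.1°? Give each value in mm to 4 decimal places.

seg 1 [0°–37.3°] uniform, h=24: full span → s += 24 → s = 24.0000
seg 2 [37.3°–80.1°] simple-harmonic, h=28: θ=54.8° here. β=17.5, B=42.8. 28/2·(1 − cos(π·0.4089)) = 10.0468 → s = 34.0468
seg 2 [37.3°–80.1°] simple-harmonic, h=28: full span → s += 28 → s = 52.0000
seg 3 [80.1°–100.5°] dwell: s stays 52.0000
seg 4 [100.5°–174.2°] uniform, h=-10: θ=104.3° here. β=3.8, B=73.7. -10·3.8/73.7 = -0.5156 → s = 51.4844
seg 4 [100.5°–174.2°] uniform, h=-10: θ=128.7° here. β=28.2, B=73.7. -10·28.2/73.7 = -3.8263 → s = 48.1737
seg 4 [100.5°–174.2°] uniform, h=-10: full span → s += -10 → s = 42.0000
seg 5 [174.2°–285.1°] dwell: s stays 42.0000
seg 6 [285.1°–360°] cycloidal, h=-42: θ=355.1° here. β=70, B=74.9. -42·(0.9346 − sin(2π·0.9346)/(2π)) = -41.9233 → s = 0.0767
θ=54.8°: R = R0 + s = 13 + 34.0468 = 47.0468
θ=104.3°: R = R0 + s = 13 + 51.4844 = 64.4844
θ=128.7°: R = R0 + s = 13 + 48.1737 = 61.1737
θ=355.1°: R = R0 + s = 13 + 0.0767 = 13.0767

θ=54.8°: 47.0468
θ=104.3°: 64.4844
θ=128.7°: 61.1737
θ=355.1°: 13.0767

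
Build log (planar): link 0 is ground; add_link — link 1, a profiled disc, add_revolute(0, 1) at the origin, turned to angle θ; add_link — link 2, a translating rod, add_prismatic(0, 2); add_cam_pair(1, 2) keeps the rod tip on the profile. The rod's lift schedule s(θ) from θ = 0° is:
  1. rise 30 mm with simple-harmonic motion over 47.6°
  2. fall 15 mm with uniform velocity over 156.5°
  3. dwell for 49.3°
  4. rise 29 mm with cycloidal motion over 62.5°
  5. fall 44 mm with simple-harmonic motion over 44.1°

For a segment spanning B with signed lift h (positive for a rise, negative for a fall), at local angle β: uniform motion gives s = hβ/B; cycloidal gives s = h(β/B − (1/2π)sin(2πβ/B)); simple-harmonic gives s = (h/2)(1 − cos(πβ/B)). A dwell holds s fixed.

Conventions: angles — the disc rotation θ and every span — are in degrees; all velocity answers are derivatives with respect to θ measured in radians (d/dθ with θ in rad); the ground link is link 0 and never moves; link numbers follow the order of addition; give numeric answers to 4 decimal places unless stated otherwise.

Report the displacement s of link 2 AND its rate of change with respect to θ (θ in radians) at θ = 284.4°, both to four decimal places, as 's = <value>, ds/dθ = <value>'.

seg 1 [0°–47.6°] simple-harmonic, h=30: full span → s += 30 → s = 30.0000
seg 2 [47.6°–204.1°] uniform, h=-15: full span → s += -15 → s = 15.0000
seg 3 [204.1°–253.4°] dwell: s stays 15.0000
seg 4 [253.4°–315.9°] cycloidal, h=29: θ=284.4° here. β=31, B=62.5. 29·(0.4960 − sin(2π·0.4960)/(2π)) = 14.2680 → s = 29.2680
velocity in seg [253.4°–315.9°] (cycloidal), θ in radians: β = 31° = 0.5411 rad, B = 62.5° = 1.0908 rad; ds/dθ = (h/B)(1 − cos(2πβ/B)) = (29/1.0908)(1 − cos(2π·0.4960)) = 53.162087 mm/rad

s = 29.2680, ds/dθ = 53.1621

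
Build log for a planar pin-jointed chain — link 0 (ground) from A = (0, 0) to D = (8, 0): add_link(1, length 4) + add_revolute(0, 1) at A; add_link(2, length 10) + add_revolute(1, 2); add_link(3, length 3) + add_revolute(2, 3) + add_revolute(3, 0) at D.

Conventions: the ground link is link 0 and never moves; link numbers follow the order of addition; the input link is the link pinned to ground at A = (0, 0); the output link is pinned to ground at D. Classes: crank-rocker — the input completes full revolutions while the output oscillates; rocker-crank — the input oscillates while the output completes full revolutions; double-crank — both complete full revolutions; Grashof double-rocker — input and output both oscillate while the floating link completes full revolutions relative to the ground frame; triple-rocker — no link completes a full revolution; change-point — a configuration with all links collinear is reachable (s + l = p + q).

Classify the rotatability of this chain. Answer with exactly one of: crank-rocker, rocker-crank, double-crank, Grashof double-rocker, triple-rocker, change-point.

lengths: ground=8, input=4, coupler=10, output=3
sorted: s=3 (shortest), l=10 (longest), p+q=12
s + l = 13 vs p + q = 12
s + l > p + q → non-Grashof → no link fully rotates → triple-rocker

triple-rocker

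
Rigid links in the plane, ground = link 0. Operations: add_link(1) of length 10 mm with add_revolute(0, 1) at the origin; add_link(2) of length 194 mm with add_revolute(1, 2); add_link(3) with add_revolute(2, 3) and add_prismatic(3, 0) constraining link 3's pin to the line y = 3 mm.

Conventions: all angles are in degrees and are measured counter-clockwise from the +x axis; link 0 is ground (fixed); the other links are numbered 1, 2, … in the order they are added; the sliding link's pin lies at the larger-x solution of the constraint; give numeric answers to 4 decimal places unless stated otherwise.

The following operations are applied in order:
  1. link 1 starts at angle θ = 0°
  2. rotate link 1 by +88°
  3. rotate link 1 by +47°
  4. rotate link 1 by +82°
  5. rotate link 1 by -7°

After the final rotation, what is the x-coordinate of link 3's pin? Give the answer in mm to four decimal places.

geometry: r = 10 mm, L = 194 mm, e = 3 mm; θ starts at 0°
rotate link 1 by +88°: θ ← 0° +88° = 88°
rotate link 1 by +47°: θ ← 88° +47° = 135°
rotate link 1 by +82°: θ ← 135° +82° = 217°
rotate link 1 by -7°: θ ← 217° -7° = 210°
crank pin P = (r cos θ, r sin θ) = (-8.660254, -5.000000)
h = r sin θ − e = -5.000000 − 3 = -8.000000
x = r cos θ + √(L² − h²) = -8.660254 + 193.834981 = 185.174727

185.1747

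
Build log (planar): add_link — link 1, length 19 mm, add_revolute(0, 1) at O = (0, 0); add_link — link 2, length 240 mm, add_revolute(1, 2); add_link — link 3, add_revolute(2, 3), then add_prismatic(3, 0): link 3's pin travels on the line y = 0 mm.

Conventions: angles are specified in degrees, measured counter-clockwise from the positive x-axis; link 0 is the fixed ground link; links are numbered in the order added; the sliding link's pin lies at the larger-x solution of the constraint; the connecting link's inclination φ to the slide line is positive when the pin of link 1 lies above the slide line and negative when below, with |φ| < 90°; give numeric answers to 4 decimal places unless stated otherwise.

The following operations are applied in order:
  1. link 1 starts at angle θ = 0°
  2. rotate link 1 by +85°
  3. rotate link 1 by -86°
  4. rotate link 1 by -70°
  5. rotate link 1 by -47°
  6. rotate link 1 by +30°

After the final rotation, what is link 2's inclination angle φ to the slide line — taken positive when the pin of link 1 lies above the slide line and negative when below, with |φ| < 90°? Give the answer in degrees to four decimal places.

geometry: r = 19 mm, L = 240 mm, e = 0 mm; θ starts at 0°
rotate link 1 by +85°: θ ← 0° +85° = 85°
rotate link 1 by -86°: θ ← 85° -86° = -1°
rotate link 1 by -70°: θ ← -1° -70° = -71°
rotate link 1 by -47°: θ ← -71° -47° = -118°
rotate link 1 by +30°: θ ← -118° +30° = -88°
h = r sin θ − e = -18.988426 − 0 = -18.988426
sin φ = h / L = -18.988426 / 240 = -0.07911844
φ = arcsin(-0.07911844) = -4.537895°

-4.5379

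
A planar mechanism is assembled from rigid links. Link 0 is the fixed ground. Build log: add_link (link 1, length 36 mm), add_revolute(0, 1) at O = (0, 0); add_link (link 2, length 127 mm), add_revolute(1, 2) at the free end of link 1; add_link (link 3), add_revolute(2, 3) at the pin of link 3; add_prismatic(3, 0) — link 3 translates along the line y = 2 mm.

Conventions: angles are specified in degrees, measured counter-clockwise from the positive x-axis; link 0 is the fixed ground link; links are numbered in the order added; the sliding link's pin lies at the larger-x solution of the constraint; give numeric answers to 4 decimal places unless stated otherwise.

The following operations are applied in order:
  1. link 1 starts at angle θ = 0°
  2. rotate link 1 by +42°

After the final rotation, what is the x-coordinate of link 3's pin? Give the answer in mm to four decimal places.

geometry: r = 36 mm, L = 127 mm, e = 2 mm; θ starts at 0°
rotate link 1 by +42°: θ ← 0° +42° = 42°
crank pin P = (r cos θ, r sin θ) = (26.753214, 24.088702)
h = r sin θ − e = 24.088702 − 2 = 22.088702
x = r cos θ + √(L² − h²) = 26.753214 + 125.064340 = 151.817554

151.8176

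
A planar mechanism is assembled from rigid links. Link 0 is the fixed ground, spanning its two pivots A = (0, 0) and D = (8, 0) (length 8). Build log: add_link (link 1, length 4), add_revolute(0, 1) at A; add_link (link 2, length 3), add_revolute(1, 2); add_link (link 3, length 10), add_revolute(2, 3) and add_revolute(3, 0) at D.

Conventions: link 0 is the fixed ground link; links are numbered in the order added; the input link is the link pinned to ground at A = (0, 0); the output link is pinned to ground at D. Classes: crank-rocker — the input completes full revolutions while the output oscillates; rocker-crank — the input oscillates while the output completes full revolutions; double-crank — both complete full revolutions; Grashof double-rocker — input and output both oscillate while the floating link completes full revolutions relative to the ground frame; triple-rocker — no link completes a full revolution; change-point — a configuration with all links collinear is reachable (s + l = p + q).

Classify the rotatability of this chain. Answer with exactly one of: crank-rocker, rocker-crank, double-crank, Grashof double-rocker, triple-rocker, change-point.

lengths: ground=8, input=4, coupler=3, output=10
sorted: s=3 (shortest), l=10 (longest), p+q=12
s + l = 13 vs p + q = 12
s + l > p + q → non-Grashof → no link fully rotates → triple-rocker

triple-rocker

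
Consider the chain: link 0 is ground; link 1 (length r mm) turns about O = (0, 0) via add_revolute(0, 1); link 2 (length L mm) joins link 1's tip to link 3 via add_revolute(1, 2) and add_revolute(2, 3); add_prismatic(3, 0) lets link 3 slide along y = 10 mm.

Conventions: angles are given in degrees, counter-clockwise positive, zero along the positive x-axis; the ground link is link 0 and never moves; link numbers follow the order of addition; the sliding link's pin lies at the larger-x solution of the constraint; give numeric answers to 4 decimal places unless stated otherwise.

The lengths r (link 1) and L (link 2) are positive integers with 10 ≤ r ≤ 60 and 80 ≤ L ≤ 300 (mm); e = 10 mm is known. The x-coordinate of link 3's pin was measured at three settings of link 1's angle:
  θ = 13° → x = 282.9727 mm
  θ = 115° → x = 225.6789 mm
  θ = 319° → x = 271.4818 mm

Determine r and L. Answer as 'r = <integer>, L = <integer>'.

constraint per measurement: (x − r cos θ)² + (r sin θ − e)² = L²
subtracting the θ₁ and θ₂ equations cancels the r² and L² terms:
r = (x₁² − x₂²) / (2[(x₁cos θ₁ + e sin θ₁) − (x₂cos θ₂ + e sin θ₂)]) = 40.0000 → r = 40
L² = (x₁ − r cos θ₁)² + (r sin θ₁ − e)² = 59535.9779 → L = 244.0000 → L = 244
check at θ₃=319°: x = 271.4818 (printed 271.4818) ✓

r = 40, L = 244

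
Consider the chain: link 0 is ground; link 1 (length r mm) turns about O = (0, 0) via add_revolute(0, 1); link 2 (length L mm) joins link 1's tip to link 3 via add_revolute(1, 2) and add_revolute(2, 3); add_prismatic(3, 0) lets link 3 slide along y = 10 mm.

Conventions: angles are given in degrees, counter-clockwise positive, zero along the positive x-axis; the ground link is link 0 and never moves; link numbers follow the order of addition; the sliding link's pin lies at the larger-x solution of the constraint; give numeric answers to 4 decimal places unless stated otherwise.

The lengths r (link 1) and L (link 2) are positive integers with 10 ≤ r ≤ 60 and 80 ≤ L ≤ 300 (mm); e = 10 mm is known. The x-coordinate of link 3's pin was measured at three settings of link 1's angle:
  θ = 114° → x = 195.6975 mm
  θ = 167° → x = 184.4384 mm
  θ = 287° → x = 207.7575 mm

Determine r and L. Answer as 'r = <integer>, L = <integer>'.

constraint per measurement: (x − r cos θ)² + (r sin θ − e)² = L²
subtracting the θ₁ and θ₂ equations cancels the r² and L² terms:
r = (x₁² − x₂²) / (2[(x₁cos θ₁ + e sin θ₁) − (x₂cos θ₂ + e sin θ₂)]) = 20.0000 → r = 20
L² = (x₁ − r cos θ₁)² + (r sin θ₁ − e)² = 41615.9871 → L = 204.0000 → L = 204
check at θ₃=287°: x = 207.7575 (printed 207.7575) ✓

r = 20, L = 204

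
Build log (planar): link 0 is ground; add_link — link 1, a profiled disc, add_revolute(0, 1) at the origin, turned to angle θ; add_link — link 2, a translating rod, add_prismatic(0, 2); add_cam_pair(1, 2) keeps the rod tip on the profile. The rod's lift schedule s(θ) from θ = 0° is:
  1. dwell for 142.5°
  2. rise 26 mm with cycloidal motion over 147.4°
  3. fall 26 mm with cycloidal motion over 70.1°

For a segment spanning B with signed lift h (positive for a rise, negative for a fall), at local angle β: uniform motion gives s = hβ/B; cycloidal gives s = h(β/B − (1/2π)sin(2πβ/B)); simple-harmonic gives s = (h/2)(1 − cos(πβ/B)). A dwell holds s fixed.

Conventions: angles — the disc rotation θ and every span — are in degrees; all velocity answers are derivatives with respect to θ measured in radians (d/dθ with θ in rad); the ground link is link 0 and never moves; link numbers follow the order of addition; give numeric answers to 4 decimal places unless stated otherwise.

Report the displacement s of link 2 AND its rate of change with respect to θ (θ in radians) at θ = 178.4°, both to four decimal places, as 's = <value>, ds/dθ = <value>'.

seg 1 [0°–142.5°] dwell: s stays 0.0000
seg 2 [142.5°–289.9°] cycloidal, h=26: θ=178.4° here. β=35.9, B=147.4. 26·(0.2436 − sin(2π·0.2436)/(2π)) = 2.1978 → s = 2.1978
velocity in seg [142.5°–289.9°] (cycloidal), θ in radians: β = 35.9° = 0.6266 rad, B = 147.4° = 2.5726 rad; ds/dθ = (h/B)(1 − cos(2πβ/B)) = (26/2.5726)(1 − cos(2π·0.2436)) = 9.697294 mm/rad

s = 2.1978, ds/dθ = 9.6973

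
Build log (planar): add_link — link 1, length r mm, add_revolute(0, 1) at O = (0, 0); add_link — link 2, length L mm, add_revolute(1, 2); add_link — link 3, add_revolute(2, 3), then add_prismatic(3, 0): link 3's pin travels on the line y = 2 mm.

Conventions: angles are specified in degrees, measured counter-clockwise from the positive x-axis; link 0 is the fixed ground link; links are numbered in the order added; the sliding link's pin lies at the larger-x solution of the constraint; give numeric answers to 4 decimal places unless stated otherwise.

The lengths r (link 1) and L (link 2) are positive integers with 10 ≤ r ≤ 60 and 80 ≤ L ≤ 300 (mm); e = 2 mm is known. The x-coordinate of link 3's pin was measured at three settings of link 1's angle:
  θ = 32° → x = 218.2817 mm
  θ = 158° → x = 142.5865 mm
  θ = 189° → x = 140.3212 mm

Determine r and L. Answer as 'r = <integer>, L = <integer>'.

constraint per measurement: (x − r cos θ)² + (r sin θ − e)² = L²
subtracting the θ₁ and θ₂ equations cancels the r² and L² terms:
r = (x₁² − x₂²) / (2[(x₁cos θ₁ + e sin θ₁) − (x₂cos θ₂ + e sin θ₂)]) = 43.0000 → r = 43
L² = (x₁ − r cos θ₁)² + (r sin θ₁ − e)² = 33489.0038 → L = 183.0000 → L = 183
check at θ₃=189°: x = 140.3212 (printed 140.3212) ✓

r = 43, L = 183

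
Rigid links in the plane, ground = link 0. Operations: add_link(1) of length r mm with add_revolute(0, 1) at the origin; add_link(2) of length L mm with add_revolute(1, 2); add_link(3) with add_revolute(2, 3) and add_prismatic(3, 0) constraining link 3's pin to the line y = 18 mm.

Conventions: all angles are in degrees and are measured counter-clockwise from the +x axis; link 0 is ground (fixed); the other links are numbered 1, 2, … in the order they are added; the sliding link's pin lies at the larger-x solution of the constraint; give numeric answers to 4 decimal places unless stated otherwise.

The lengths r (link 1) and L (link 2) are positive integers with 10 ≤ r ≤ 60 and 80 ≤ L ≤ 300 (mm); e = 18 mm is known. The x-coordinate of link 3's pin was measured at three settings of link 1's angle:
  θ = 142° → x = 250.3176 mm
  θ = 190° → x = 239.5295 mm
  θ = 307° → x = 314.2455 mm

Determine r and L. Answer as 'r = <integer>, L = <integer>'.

constraint per measurement: (x − r cos θ)² + (r sin θ − e)² = L²
subtracting the θ₁ and θ₂ equations cancels the r² and L² terms:
r = (x₁² − x₂²) / (2[(x₁cos θ₁ + e sin θ₁) − (x₂cos θ₂ + e sin θ₂)]) = 50.0001 → r = 50
L² = (x₁ − r cos θ₁)² + (r sin θ₁ − e)² = 84100.0063 → L = 290.0000 → L = 290
check at θ₃=307°: x = 314.2455 (printed 314.2455) ✓

r = 50, L = 290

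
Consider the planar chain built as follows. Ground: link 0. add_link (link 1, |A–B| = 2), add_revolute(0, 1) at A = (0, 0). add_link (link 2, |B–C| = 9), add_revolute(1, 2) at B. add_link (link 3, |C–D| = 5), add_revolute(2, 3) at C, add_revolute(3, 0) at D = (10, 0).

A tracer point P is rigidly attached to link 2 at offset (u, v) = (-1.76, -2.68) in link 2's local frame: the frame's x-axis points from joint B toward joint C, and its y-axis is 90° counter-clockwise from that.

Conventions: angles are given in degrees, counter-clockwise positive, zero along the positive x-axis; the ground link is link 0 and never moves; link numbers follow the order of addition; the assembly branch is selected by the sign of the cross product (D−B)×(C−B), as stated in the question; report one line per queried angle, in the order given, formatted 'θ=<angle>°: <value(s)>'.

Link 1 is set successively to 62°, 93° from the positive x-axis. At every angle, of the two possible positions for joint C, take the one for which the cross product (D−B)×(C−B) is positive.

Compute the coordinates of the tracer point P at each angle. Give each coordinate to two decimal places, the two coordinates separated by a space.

A=(0,0), D=(10.00,0)
θ=62°: B = A + 2.00·(cos62°, sin62°) = (0.9389, 1.7659)
θ=62°: |BD| = 9.2315
θ=62°: circle(B,9.00) ∩ circle(D,5.00): a=7.6488, h=4.7429
θ=62°:   candidates: C₊=(9.3538,4.9581) cross=43.784; C₋=(7.5393,-4.3526) cross=-43.784
θ=62°:   branch + wants cross > 0 → take C=(9.3538,4.9581) (cross=43.784)
θ=62°: ex = (C−B)/|BC| = (0.9350,0.3547); ey = (-0.3547,0.9350)
θ=62°: P = B + -1.76·ex + -2.68·ey = (0.2439,-1.3641)
θ=93°: B = A + 2.00·(cos93°, sin93°) = (-0.1047, 1.9973)
θ=93°: |BD| = 10.3002
θ=93°: circle(B,9.00) ∩ circle(D,5.00): a=7.8685, h=4.3689
θ=93°:   candidates: C₊=(8.4616,4.7575) cross=45.000; C₋=(6.7673,-3.8144) cross=-45.000
θ=93°:   branch + wants cross > 0 → take C=(8.4616,4.7575) (cross=45.000)
θ=93°: ex = (C−B)/|BC| = (0.9518,0.3067); ey = (-0.3067,0.9518)
θ=93°: P = B + -1.76·ex + -2.68·ey = (-0.9579,-1.0934)

θ=62°: 0.24 -1.36
θ=93°: -0.96 -1.09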